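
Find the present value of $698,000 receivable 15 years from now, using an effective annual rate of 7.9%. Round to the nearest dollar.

$223,118

Discount factor = (1+0.079)^(−15) = 0.319653; PV = 698,000 × 0.319653 = 223,117.5603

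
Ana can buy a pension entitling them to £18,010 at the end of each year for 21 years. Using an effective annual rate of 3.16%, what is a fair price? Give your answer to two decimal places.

£273,393.06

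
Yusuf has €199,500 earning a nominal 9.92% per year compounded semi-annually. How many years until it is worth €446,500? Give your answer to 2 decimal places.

8.32 years

Periodic rate i = 0.0992/2 = 0.0496.
n = ln(446500/199500) / ln(1+0.0496) = ln(2.23810) / 0.048409 = 16.6420 half-years
= 16.6420/2 years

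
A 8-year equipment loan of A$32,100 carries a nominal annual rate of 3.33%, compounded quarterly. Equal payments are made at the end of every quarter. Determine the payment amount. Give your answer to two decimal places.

i = 0.0333/4 = 0.008325 per quarter; n = 8·4 = 32.
PMT = 32100 / ( [1 − (1+0.008325)^(−32)] / 0.008325 ) = 32100 / 27.990637 = 1,146.8121

A$1,146.81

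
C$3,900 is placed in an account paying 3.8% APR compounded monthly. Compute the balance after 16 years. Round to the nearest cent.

i = 0.038/12 = 0.00316667 per month; n = 16·12 = 192.
FV = 3,900 × (1 + 0.00316667)^192 = 7,156.4634

C$7,156.46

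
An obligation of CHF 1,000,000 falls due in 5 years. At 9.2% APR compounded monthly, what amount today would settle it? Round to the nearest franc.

With 12 periods per year: i = 0.00766667, n = 60.
PV = 1,000,000 / (1 + 0.00766667)^60 = 1,000,000 / 1.581297 = 632,392.1241

CHF 632,392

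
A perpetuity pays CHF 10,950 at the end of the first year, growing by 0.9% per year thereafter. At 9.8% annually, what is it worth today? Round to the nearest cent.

CHF 123,033.71

PV = D₁/(r − g) = 10950/(0.098 − 0.009) = 123,033.7079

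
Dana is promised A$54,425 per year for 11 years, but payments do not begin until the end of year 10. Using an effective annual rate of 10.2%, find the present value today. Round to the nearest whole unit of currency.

Value one period before first payment (t=9): 54425 × [1 − (1+0.102)^(−11)] / 0.102 = 54425 × 6.435687 = 350,262.2819
Discount back 9 years: 350,262.2819 × (1+0.102)^(−9) = 350,262.2819 × 0.417221 = 146,136.6078

A$146,137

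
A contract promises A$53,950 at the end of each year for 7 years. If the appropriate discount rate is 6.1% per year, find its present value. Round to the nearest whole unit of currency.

A$300,102

PV = 53950 × [1 − (1+0.061)^(−7)] / 0.061 = 53950 × 5.562594 = 300,101.9575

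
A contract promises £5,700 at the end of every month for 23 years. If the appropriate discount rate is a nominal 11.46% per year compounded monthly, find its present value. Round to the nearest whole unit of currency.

i = 0.1146/12 = 0.00955 per month; n = 23·12 = 276.
PV = PMT · [1 − (1+i)^(−n)] / i = 5700 · 97.113773 = 553,548.5033

£553,549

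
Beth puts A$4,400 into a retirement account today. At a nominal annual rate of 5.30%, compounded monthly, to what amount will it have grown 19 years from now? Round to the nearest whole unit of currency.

With 12 periods per year: i = 0.00441667, n = 228.
FV = PV·(1+i)^n = 4,400 × 2.731314 = 12,017.7807

A$12,018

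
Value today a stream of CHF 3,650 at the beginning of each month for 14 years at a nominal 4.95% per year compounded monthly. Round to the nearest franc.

CHF 443,550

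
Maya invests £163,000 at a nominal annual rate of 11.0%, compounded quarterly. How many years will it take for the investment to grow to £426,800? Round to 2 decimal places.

Periodic rate i = 0.11/4 = 0.0275.
n = ln(426800/163000) / ln(1+0.0275) = ln(2.61840) / 0.027129 = 35.4815 quarters
= 35.4815/4 years

8.87 years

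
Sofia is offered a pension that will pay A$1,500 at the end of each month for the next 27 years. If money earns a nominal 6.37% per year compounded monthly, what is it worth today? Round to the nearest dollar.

i = 0.0637/12 = 0.00530833 per month; n = 27·12 = 324.
PV = 1500 × [1 − (1+0.00530833)^(−324)] / 0.00530833 = 1500 × 154.492836 = 231,739.2536

A$231,739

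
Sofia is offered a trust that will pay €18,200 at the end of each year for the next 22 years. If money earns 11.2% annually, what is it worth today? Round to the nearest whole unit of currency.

€146,777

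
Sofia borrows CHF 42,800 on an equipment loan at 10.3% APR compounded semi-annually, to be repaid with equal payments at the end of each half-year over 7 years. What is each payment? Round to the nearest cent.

CHF 4,365.39

Periodic rate i = 0.103/2 = 0.0515; n = 7 × 2 = 14 periods.
PMT = 42800 / ( [1 − (1+0.0515)^(−14)] / 0.0515 ) = 42800 / 9.804388 = 4,365.3922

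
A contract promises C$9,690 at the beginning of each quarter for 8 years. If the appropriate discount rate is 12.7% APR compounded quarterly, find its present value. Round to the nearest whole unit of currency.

C$199,070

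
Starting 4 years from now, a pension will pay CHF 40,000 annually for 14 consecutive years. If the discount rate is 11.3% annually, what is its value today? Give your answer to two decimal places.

Value one period before first payment (t=3): 40000 × [1 − (1+0.113)^(−14)] / 0.113 = 40000 × 6.872637 = 274,905.4716
PV₀ = 274,905.4716 / (1+0.113)^3 = 274,905.4716 / 1.378750 = 199,387.4830

CHF 199,387.48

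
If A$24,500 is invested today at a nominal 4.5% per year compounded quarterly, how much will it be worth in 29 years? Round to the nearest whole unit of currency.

With 4 periods per year: i = 0.01125, n = 116.
FV = PV·(1+i)^n = 24,500 × 3.660918 = 89,692.4940

A$89,692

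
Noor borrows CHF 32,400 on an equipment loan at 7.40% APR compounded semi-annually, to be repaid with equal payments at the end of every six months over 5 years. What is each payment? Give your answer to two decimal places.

CHF 3,935.19

Periodic rate i = 0.074/2 = 0.037; n = 5 × 2 = 10 periods.
Annuity-PV factor = 8.233395; PMT = 32400 / 8.233395 = 3,935.1930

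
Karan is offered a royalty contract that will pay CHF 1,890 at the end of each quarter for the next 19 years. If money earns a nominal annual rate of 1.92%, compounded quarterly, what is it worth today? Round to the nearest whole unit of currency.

Periodic rate i = 0.0192/4 = 0.0048; n = 19 × 4 = 76 periods.
PV = PMT · [1 − (1+i)^(−n)] / i = 1890 · 63.553805 = 120,116.6919

CHF 120,117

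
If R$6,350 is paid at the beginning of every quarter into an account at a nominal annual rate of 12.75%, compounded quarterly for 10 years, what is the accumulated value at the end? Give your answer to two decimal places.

With 4 periods per year: i = 0.031875, n = 40.
FV = 6350 × [(1+0.031875)^40 − 1] / 0.031875 × (1+i) = 6350 × 81.196639 = 515,598.6588
Payments are at the start of each period, so multiply by (1+i).

R$515,598.66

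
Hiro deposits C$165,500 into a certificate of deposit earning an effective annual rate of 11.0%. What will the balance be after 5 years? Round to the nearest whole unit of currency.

C$278,877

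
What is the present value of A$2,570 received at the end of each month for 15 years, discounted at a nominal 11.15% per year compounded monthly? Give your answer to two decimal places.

A$224,251.68

With 12 periods per year: i = 0.00929167, n = 180.
PV = PMT · [1 − (1+i)^(−n)] / i = 2570 · 87.257464 = 224,251.6824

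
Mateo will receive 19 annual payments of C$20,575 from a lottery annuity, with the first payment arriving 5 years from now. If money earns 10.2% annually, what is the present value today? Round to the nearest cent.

C$115,171.64

PV at t=4 (ordinary 19-year annuity): 20575 × a(19|0.102) = 20575 × 8.255285 = 169,852.4872
Discount back 4 years: 169,852.4872 × (1+0.102)^(−4) = 169,852.4872 × 0.678069 = 115,171.6352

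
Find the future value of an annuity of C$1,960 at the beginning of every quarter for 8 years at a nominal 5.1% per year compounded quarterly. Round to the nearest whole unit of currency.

C$77,832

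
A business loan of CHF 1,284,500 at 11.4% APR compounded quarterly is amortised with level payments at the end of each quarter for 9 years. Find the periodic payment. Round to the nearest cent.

i = 0.114/4 = 0.0285 per quarter; n = 9·4 = 36.
PMT = 1.2845e+06 / ( [1 − (1+0.0285)^(−36)] / 0.0285 ) = 1.2845e+06 / 22.329194 = 57,525.5876

CHF 57,525.59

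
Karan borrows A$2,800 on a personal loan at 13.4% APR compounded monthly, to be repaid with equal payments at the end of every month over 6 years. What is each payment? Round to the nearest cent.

A$56.80

With 12 periods per year: i = 0.0111667, n = 72.
Annuity-PV factor = 49.295477; PMT = 2800 / 49.295477 = 56.8003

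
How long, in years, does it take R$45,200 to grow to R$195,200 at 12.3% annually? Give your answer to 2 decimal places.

12.61 years

n = ln(195200/45200) / ln(1+0.123) = ln(4.31858) / 0.116004 = 12.6110 years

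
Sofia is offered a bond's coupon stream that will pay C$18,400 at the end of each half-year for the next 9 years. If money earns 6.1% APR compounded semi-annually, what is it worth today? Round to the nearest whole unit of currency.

C$251,998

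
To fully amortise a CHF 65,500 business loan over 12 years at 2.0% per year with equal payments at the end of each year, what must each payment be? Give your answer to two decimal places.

CHF 6,193.65

PMT = 65500 / ( [1 − (1+0.02)^(−12)] / 0.02 ) = 65500 / 10.575341 = 6,193.6536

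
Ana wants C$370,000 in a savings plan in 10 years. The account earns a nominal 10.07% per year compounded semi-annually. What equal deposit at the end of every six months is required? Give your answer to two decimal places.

C$11,148.43

With 2 periods per year: i = 0.05035, n = 20.
FV-annuity factor = 33.188530; PMT = 370000 / 33.188530 = 11,148.4299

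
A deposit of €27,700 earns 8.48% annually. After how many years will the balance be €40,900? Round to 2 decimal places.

4.79 years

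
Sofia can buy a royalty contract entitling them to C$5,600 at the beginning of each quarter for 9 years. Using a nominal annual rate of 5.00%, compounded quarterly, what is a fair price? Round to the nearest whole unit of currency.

With 4 periods per year: i = 0.0125, n = 36.
PV = PMT · [1 − (1+i)^(−n)] / i × (1+i) = 5600 · 29.207858 = 163,564.0060
(annuity-due: payments at period start, so ×(1+i).)

C$163,564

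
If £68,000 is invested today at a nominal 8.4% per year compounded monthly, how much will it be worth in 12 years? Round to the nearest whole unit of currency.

£185,675

With 12 periods per year: i = 0.007, n = 144.
68,000 × (1+0.007)^144 = 68,000 × 2.730510 = 185,674.6750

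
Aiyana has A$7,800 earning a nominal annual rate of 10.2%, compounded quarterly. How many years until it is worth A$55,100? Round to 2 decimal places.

19.41 years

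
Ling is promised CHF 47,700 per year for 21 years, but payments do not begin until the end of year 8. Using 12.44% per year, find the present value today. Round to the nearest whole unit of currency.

CHF 154,368

Value one period before first payment (t=7): 47700 × [1 − (1+0.1244)^(−21)] / 0.1244 = 47700 × 7.353346 = 350,754.6163
Discount back 7 years: 350,754.6163 × (1+0.1244)^(−7) = 350,754.6163 × 0.440103 = 154,368.0923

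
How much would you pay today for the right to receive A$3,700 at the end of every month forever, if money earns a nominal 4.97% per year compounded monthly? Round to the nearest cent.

Periodic rate i = 0.0497/12 = 0.00414167.
PV = PMT / i = 3700 / 0.00414167 = 893,360.1610

A$893,360.16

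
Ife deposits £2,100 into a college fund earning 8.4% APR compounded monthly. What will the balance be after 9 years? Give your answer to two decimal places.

Periodic rate i = 0.084/12 = 0.007; n = 9 × 12 = 108 periods.
2,100 × (1+0.007)^108 = 2,100 × 2.124138 = 4,460.6907

£4,460.69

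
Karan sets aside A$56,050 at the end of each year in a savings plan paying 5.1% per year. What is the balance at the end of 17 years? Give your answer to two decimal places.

Accumulation factor s(17|0.051) = 26.066888; FV = 56050 × 26.066888 = 1,461,049.0536

A$1,461,049.05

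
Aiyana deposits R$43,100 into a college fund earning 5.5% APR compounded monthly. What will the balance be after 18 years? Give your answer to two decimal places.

R$115,730.15

i = 0.055/12 = 0.00458333 per month; n = 18·12 = 216.
43,100 × (1+0.00458333)^216 = 43,100 × 2.685154 = 115,730.1463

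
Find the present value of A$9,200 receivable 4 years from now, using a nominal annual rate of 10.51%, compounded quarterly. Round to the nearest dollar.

A$6,075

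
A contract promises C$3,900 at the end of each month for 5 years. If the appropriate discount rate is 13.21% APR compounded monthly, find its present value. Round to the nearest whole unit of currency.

C$170,598

Periodic rate i = 0.1321/12 = 0.0110083; n = 5 × 12 = 60 periods.
PV = 3900 × [1 − (1+0.0110083)^(−60)] / 0.0110083 = 3900 × 43.743157 = 170,598.3124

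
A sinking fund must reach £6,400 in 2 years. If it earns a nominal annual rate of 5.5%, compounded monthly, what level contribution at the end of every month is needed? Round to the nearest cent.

i = 0.055/12 = 0.00458333 per month; n = 2·12 = 24.
PMT = 6400 / ( [(1+0.00458333)^24 − 1] / 0.00458333 ) = 6400 / 25.308560 = 252.8789

£252.88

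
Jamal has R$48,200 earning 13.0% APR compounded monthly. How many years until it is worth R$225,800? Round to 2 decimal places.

11.94 years

Periodic rate i = 0.13/12 = 0.0108333.
(1+i)^n = 225800/48200 = 4.68465, so n = ln 4.68465 / ln 1.01083 = 143.3207 months
= 143.3207/12 years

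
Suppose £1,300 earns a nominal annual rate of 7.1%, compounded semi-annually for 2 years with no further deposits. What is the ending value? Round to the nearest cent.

Periodic rate i = 0.071/2 = 0.0355; n = 2 × 2 = 4 periods.
FV = PV·(1+i)^n = 1,300 × 1.149742 = 1,494.6647

£1,494.66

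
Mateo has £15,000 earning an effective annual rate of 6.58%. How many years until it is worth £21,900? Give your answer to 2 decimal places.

5.94 years

n = ln(21900/15000) / ln(1+0.0658) = ln(1.46000) / 0.063726 = 5.9385 years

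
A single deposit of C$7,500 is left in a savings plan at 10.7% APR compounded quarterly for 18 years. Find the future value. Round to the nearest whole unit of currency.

C$50,179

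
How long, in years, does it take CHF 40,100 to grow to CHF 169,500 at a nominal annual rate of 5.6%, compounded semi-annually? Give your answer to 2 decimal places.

26.10 years

Periodic rate i = 0.056/2 = 0.028.
n = ln(169500/40100) / ln(1+0.028) = ln(4.22693) / 0.027615 = 52.1987 half-years
= 52.1987/2 years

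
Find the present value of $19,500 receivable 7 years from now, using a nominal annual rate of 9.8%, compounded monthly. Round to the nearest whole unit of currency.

With 12 periods per year: i = 0.00816667, n = 84.
PV = FV·(1+i)^(−n) = 19,500 × 0.504991 = 9,847.3312

$9,847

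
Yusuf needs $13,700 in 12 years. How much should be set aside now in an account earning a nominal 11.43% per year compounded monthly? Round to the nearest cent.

$3,498.33

i = 0.1143/12 = 0.009525 per month; n = 12·12 = 144.
PV = 13,700 / (1 + 0.009525)^144 = 13,700 / 3.916150 = 3,498.3341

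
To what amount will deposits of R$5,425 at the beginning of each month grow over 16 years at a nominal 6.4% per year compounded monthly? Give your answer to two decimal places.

R$1,816,920.58

Periodic rate i = 0.064/12 = 0.00533333; n = 16 × 12 = 192 periods.
FV = 5425 × [(1+0.00533333)^192 − 1] / 0.00533333 × (1+i) = 5425 × 334.916236 = 1,816,920.5823
(annuity-due: payments at period start, so ×(1+i).)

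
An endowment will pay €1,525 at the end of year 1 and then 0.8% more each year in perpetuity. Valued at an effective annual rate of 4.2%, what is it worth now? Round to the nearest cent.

€44,852.94

PV = PMT / (i − g) = 1525 / (0.042 − 0.008) = 1525 / 0.034000 = 44,852.9412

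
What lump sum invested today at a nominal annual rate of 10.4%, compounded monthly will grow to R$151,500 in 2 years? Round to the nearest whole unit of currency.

With 12 periods per year: i = 0.00866667, n = 24.
PV = 151,500 / (1 + 0.00866667)^24 = 151,500 / 1.230110 = 123,159.6873

R$123,160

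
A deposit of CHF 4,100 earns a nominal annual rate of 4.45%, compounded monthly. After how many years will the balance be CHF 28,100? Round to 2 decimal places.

Periodic rate i = 0.0445/12 = 0.00370833.
n = ln(28100/4100) / ln(1+0.00370833) = ln(6.85366) / 0.003701 = 520.0043 months
= 520.0043/12 years

43.33 years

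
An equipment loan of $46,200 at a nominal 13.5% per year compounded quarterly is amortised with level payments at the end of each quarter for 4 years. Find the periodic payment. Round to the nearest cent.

With 4 periods per year: i = 0.03375, n = 16.
Annuity-PV factor = 12.208438; PMT = 46200 / 12.208438 = 3,784.2679

$3,784.27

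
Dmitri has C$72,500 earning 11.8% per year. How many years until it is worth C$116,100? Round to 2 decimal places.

n = ln(116100/72500) / ln(1+0.118) = ln(1.60138) / 0.111541 = 4.2214 years

4.22 years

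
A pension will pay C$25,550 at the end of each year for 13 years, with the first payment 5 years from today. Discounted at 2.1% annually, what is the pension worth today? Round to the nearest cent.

Value one period before first payment (t=4): 25550 × [1 − (1+0.021)^(−13)] / 0.021 = 25550 × 11.273932 = 288,048.9554
PV₀ = 288,048.9554 / (1+0.021)^4 = 288,048.9554 / 1.086683 = 265,071.6834

C$265,071.68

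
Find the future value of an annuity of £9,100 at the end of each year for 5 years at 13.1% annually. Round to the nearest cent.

FV = PMT · [(1+i)^n − 1] / i = 9100 · 6.493145 = 59,087.6191

£59,087.62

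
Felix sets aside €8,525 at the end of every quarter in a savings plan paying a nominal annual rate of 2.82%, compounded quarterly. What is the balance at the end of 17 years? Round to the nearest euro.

€740,515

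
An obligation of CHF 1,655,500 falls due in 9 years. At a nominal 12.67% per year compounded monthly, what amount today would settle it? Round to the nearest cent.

i = 0.1267/12 = 0.0105583 per month; n = 9·12 = 108.
PV = 1,655,500 / (1 + 0.0105583)^108 = 1,655,500 / 3.109066 = 532,475.1078

CHF 532,475.11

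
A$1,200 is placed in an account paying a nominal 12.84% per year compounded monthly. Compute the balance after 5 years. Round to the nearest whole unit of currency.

Periodic rate i = 0.1284/12 = 0.0107; n = 5 × 12 = 60 periods.
FV = PV·(1+i)^n = 1,200 × 1.893808 = 2,272.5696

A$2,273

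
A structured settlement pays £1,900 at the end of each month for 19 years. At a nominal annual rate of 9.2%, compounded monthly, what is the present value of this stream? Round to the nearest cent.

i = 0.092/12 = 0.00766667 per month; n = 19·12 = 228.
PV = PMT · [1 − (1+i)^(−n)] / i = 1900 · 107.571323 = 204,385.5146

£204,385.51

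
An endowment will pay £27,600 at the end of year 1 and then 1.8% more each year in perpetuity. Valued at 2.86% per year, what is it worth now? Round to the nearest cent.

£2,603,773.58

PV = PMT / (i − g) = 27600 / (0.0286 − 0.018) = 27600 / 0.010600 = 2,603,773.5849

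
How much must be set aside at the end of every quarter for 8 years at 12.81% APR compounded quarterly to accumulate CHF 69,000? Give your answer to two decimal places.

CHF 1,268.41

i = 0.1281/4 = 0.032025 per quarter; n = 8·4 = 32.
FV-annuity factor = 54.398853; PMT = 69000 / 54.398853 = 1,268.4091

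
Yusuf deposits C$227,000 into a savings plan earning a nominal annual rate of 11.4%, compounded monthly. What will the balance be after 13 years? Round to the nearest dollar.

C$992,230

With 12 periods per year: i = 0.0095, n = 156.
FV = 227,000 × (1 + 0.0095)^156 = 992,229.8516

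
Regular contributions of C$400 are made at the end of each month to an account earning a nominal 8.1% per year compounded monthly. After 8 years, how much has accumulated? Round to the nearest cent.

C$53,781.09

Periodic rate i = 0.081/12 = 0.00675; n = 8 × 12 = 96 periods.
Accumulation factor s(96|0.00675) = 134.452727; FV = 400 × 134.452727 = 53,781.0907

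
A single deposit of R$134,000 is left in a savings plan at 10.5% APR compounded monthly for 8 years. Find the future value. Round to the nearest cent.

Periodic rate i = 0.105/12 = 0.00875; n = 8 × 12 = 96 periods.
FV = PV·(1+i)^n = 134,000 × 2.307919 = 309,261.1599

R$309,261.16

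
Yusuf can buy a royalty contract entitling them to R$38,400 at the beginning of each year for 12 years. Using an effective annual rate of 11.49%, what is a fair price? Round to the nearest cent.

R$271,581.62

PV = PMT · [1 − (1+i)^(−n)] / i × (1+i) = 38400 · 7.072438 = 271,581.6174
(Beginning-of-period payments → annuity-due factor ×(1+i).)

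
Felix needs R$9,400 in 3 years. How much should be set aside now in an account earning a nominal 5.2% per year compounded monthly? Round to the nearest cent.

Periodic rate i = 0.052/12 = 0.00433333; n = 3 × 12 = 36 periods.
PV = FV·(1+i)^(−n) = 9,400 × 0.855848 = 8,044.9673

R$8,044.97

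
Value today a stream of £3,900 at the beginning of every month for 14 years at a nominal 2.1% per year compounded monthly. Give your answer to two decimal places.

£568,235.38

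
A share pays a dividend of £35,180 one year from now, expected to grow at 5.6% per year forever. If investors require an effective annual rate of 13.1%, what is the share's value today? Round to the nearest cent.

£469,066.67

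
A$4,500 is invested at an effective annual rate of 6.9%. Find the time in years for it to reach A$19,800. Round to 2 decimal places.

22.21 years

n = ln(19800/4500) / ln(1+0.069) = ln(4.40000) / 0.066724 = 22.2051 years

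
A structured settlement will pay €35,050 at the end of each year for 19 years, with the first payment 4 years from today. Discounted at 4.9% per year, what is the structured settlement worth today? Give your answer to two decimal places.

€369,969.86

PV at t=3 (ordinary 19-year annuity): 35050 × a(19|0.049) = 35050 × 12.184418 = 427,063.8543
Discount back 3 years: 427,063.8543 × (1+0.049)^(−3) = 427,063.8543 × 0.866310 = 369,969.8646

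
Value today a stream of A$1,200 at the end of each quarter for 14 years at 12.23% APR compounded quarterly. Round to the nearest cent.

A$31,980.72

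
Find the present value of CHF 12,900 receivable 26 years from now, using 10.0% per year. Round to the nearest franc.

CHF 1,082

PV = 12,900 / (1 + 0.1)^26 = 12,900 / 11.918177 = 1,082.3803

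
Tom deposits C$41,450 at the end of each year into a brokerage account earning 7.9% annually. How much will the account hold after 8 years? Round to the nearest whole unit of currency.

Accumulation factor s(8|0.079) = 10.598278; FV = 41450 × 10.598278 = 439,298.6254

C$439,299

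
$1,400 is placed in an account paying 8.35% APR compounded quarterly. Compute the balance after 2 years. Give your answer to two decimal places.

$1,651.61

i = 0.0835/4 = 0.020875 per quarter; n = 2·4 = 8.
FV = 1,400 × (1 + 0.020875)^8 = 1,651.6141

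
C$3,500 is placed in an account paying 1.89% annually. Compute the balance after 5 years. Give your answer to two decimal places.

FV = 3,500 × (1 + 0.0189)^5 = 3,843.4909

C$3,843.49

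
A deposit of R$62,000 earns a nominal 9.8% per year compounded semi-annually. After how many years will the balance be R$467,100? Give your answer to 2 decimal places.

Periodic rate i = 0.098/2 = 0.049.
n = ln(467100/62000) / ln(1+0.049) = ln(7.53387) / 0.047837 = 42.2141 half-years
= 42.2141/2 years

21.11 years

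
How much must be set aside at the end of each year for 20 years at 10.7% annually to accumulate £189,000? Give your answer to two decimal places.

£3,046.77

PMT = 189000 / ( [(1+0.107)^20 − 1] / 0.107 ) = 189000 / 62.032907 = 3,046.7700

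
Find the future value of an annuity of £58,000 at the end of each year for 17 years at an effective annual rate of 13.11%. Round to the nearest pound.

£3,149,639

FV = 58000 × [(1+0.1311)^17 − 1] / 0.1311 = 58000 × 54.304127 = 3,149,639.3714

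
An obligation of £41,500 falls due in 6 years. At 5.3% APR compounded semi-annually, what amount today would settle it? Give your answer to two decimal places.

£30,320.80

With 2 periods per year: i = 0.0265, n = 12.
PV = 41,500 / (1 + 0.0265)^12 = 41,500 / 1.368697 = 30,320.7998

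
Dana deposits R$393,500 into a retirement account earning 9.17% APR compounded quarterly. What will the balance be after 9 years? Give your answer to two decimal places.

i = 0.0917/4 = 0.022925 per quarter; n = 9·4 = 36.
393,500 × (1+0.022925)^36 = 393,500 × 2.261396 = 889,859.1625

R$889,859.16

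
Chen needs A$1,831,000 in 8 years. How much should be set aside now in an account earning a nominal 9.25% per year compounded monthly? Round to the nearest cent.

A$876,077.94

Periodic rate i = 0.0925/12 = 0.00770833; n = 8 × 12 = 96 periods.
PV = 1,831,000 / (1 + 0.00770833)^96 = 1,831,000 / 2.089997 = 876,077.9366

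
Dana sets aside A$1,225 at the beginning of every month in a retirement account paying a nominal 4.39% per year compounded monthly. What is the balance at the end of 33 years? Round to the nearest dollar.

A$1,091,019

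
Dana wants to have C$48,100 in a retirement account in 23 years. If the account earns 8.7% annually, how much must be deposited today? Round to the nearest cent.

PV = 48,100 / (1 + 0.087)^23 = 48,100 / 6.812076 = 7,060.9894

C$7,060.99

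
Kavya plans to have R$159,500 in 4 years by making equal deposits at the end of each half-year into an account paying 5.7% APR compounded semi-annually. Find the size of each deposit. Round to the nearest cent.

i = 0.057/2 = 0.0285 per half-year; n = 4·2 = 8.
FV-annuity factor = 8.845144; PMT = 159500 / 8.845144 = 18,032.4935

R$18,032.49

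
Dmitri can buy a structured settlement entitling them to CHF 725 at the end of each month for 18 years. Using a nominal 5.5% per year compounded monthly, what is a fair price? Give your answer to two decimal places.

With 12 periods per year: i = 0.00458333, n = 216.
PV = 725 × [1 − (1+0.00458333)^(−216)] / 0.00458333 = 725 × 136.926962 = 99,272.0476

CHF 99,272.05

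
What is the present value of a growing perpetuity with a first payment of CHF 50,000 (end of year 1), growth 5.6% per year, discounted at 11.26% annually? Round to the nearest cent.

CHF 883,392.23

PV = D₁/(r − g) = 50000/(0.1126 − 0.056) = 883,392.2261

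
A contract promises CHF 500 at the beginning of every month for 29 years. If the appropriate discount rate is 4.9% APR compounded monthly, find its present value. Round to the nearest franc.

With 12 periods per year: i = 0.00408333, n = 348.
PV = PMT · [1 − (1+i)^(−n)] / i × (1+i) = 500 · 186.348335 = 93,174.1675
Payments are at the start of each period, so multiply by (1+i).

CHF 93,174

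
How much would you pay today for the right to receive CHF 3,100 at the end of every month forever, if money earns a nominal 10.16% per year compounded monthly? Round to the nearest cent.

CHF 366,141.73

Periodic rate i = 0.1016/12 = 0.00846667.
PV = PMT / i = 3100 / 0.00846667 = 366,141.7323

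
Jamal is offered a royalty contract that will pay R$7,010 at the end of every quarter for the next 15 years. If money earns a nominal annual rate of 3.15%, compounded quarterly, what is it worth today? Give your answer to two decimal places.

R$334,168.59

i = 0.0315/4 = 0.007875 per quarter; n = 15·4 = 60.
PV = 7010 × [1 − (1+0.007875)^(−60)] / 0.007875 = 7010 × 47.670270 = 334,168.5937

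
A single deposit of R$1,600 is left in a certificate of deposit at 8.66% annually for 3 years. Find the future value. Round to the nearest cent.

FV = 1,600 × (1 + 0.0866)^3 = 2,052.7170

R$2,052.72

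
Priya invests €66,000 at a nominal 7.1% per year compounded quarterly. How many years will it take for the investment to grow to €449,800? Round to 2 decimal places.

27.27 years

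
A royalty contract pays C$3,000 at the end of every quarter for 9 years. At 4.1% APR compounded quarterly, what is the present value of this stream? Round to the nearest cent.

C$89,934.05

Periodic rate i = 0.041/4 = 0.01025; n = 9 × 4 = 36 periods.
PV = PMT · [1 − (1+i)^(−n)] / i = 3000 · 29.978016 = 89,934.0481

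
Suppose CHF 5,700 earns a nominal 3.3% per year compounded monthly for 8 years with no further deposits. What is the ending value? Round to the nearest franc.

CHF 7,419

Periodic rate i = 0.033/12 = 0.00275; n = 8 × 12 = 96 periods.
FV = PV·(1+i)^n = 5,700 × 1.301656 = 7,419.4419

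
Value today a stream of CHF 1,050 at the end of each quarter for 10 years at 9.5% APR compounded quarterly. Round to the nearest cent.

CHF 26,921.56

Periodic rate i = 0.095/4 = 0.02375; n = 10 × 4 = 40 periods.
Annuity factor a(40|0.02375) = 25.639578; PV = 1050 × 25.639578 = 26,921.5574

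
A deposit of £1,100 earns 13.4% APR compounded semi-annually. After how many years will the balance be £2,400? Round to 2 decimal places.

6.02 years

Periodic rate i = 0.134/2 = 0.067.
(1+i)^n = 2400/1100 = 2.18182, so n = ln 2.18182 / ln 1.067 = 12.0300 half-years
= 12.0300/2 years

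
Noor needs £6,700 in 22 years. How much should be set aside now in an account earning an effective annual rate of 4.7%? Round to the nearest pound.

£2,439

PV = FV·(1+i)^(−n) = 6,700 × 0.364060 = 2,439.2022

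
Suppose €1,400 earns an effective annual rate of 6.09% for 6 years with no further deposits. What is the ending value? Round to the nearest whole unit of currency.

€1,996

FV = 1,400 × (1 + 0.0609)^6 = 1,996.0652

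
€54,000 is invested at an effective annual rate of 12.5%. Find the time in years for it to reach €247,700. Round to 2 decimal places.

(1+i)^n = 247700/54000 = 4.58704, so n = ln 4.58704 / ln 1.125 = 12.9325 years

12.93 years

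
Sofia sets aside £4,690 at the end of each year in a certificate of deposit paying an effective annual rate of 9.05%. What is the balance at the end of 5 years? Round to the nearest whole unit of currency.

FV = 4690 × [(1+0.0905)^5 − 1] / 0.0905 = 4690 × 5.990676 = 28,096.2689

£28,096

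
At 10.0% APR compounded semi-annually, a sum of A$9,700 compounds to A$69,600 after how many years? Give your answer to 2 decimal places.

Periodic rate i = 0.1/2 = 0.05.
(1+i)^n = 69600/9700 = 7.17526, so n = ln 7.17526 / ln 1.05 = 40.3901 half-years
= 40.3901/2 years

20.20 years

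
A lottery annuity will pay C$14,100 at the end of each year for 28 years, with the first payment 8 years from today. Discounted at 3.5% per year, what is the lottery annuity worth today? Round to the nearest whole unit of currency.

Value one period before first payment (t=7): 14100 × [1 − (1+0.035)^(−28)] / 0.035 = 14100 × 17.667019 = 249,104.9657
PV₀ = 249,104.9657 / (1+0.035)^7 = 249,104.9657 / 1.272279 = 195,794.2513

C$195,794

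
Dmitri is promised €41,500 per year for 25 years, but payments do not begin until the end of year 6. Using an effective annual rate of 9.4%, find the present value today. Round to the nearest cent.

€251,917.70

PV at t=5 (ordinary 25-year annuity): 41500 × a(25|0.094) = 41500 × 9.512555 = 394,771.0443
Discount back 5 years: 394,771.0443 × (1+0.094)^(−5) = 394,771.0443 × 0.638136 = 251,917.6988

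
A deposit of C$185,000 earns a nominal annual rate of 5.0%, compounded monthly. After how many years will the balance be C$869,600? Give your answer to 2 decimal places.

31.02 years

Periodic rate i = 0.05/12 = 0.00416667.
(1+i)^n = 869600/185000 = 4.70054, so n = ln 4.70054 / ln 1.00417 = 372.2159 months
= 372.2159/12 years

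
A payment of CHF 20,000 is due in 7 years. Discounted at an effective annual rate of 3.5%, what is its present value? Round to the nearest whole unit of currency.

PV = 20,000 / (1 + 0.035)^7 = 20,000 / 1.272279 = 15,719.8192

CHF 15,720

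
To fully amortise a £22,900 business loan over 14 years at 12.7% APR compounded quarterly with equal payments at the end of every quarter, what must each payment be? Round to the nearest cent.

£879.93

i = 0.127/4 = 0.03175 per quarter; n = 14·4 = 56.
PMT = 22900 / ( [1 − (1+0.03175)^(−56)] / 0.03175 ) = 22900 / 26.024826 = 879.9290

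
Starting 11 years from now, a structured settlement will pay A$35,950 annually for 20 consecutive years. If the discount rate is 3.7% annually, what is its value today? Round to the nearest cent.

A$348,942.08

Value one period before first payment (t=10): 35950 × [1 − (1+0.037)^(−20)] / 0.037 = 35950 × 13.958605 = 501,811.8528
PV₀ = 501,811.8528 / (1+0.037)^10 = 501,811.8528 / 1.438095 = 348,942.0846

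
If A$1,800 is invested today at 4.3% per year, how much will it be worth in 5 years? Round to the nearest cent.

A$2,221.74

FV = PV·(1+i)^n = 1,800 × 1.234302 = 2,221.7442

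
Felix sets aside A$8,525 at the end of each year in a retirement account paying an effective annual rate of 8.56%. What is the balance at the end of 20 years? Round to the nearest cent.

FV = 8525 × [(1+0.0856)^20 − 1] / 0.0856 = 8525 × 48.701903 = 415,183.7229

A$415,183.72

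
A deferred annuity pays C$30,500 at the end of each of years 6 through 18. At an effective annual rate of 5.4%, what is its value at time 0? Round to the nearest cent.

C$215,046.24

PV at t=5 (ordinary 13-year annuity): 30500 × a(13|0.054) = 30500 × 9.171388 = 279,727.3394
Discount back 5 years: 279,727.3394 × (1+0.054)^(−5) = 279,727.3394 × 0.768771 = 215,046.2433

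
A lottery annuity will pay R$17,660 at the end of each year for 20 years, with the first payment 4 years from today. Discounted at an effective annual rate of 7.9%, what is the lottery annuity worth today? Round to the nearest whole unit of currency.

PV at t=3 (ordinary 20-year annuity): 17660 × a(20|0.079) = 17660 × 9.891643 = 174,686.4130
PV₀ = 174,686.4130 / (1+0.079)^3 = 174,686.4130 / 1.256216 = 139,057.6203

R$139,058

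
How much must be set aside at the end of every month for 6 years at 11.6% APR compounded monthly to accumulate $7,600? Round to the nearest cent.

$73.54

With 12 periods per year: i = 0.00966667, n = 72.
FV-annuity factor = 103.346992; PMT = 7600 / 103.346992 = 73.5387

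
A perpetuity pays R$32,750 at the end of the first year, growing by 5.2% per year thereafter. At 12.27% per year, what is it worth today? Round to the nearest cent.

R$463,224.89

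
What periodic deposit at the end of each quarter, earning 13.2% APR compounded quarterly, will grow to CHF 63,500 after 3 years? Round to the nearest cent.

With 4 periods per year: i = 0.033, n = 12.
FV-annuity factor = 14.436345; PMT = 63500 / 14.436345 = 4,398.6202

CHF 4,398.62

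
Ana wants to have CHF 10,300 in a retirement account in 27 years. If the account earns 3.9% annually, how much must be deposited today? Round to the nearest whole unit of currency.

CHF 3,666

PV = FV·(1+i)^(−n) = 10,300 × 0.355943 = 3,666.2109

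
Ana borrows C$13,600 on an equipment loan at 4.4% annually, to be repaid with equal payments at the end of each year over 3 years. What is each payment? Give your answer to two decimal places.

C$4,937.99

PMT = 13600 / ( [1 − (1+0.044)^(−3)] / 0.044 ) = 13600 / 2.754157 = 4,937.9909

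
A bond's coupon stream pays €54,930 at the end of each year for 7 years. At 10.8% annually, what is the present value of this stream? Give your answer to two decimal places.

Annuity factor a(7|0.108) = 4.742802; PV = 54930 × 4.742802 = 260,522.1041

€260,522.10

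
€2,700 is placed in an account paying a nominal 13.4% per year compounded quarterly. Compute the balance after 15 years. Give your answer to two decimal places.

With 4 periods per year: i = 0.0335, n = 60.
FV = PV·(1+i)^n = 2,700 × 7.221524 = 19,498.1147

€19,498.11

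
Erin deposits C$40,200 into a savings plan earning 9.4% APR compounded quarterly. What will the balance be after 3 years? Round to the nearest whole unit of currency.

C$53,123

Periodic rate i = 0.094/4 = 0.0235; n = 3 × 4 = 12 periods.
FV = 40,200 × (1 + 0.0235)^12 = 53,122.7094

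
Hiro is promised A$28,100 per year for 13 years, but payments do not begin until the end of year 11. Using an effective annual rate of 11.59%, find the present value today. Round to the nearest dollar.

Value one period before first payment (t=10): 28100 × [1 − (1+0.1159)^(−13)] / 0.1159 = 28100 × 6.554227 = 184,173.7790
Discount back 10 years: 184,173.7790 × (1+0.1159)^(−10) = 184,173.7790 × 0.334001 = 61,514.1494

A$61,514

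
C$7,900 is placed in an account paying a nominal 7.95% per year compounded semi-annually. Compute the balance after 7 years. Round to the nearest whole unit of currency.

i = 0.0795/2 = 0.03975 per half-year; n = 7·2 = 14.
7,900 × (1+0.03975)^14 = 7,900 × 1.725858 = 13,634.2765

C$13,634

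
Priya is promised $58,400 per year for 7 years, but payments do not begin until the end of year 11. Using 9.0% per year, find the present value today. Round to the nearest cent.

Value one period before first payment (t=10): 58400 × [1 − (1+0.09)^(−7)] / 0.09 = 58400 × 5.032953 = 293,924.4456
PV₀ = 293,924.4456 / (1+0.09)^10 = 293,924.4456 / 2.367364 = 124,156.8622

$124,156.86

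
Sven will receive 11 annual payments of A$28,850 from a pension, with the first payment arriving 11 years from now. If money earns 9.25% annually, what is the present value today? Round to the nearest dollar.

Value one period before first payment (t=10): 28850 × [1 − (1+0.0925)^(−11)] / 0.0925 = 28850 × 6.725526 = 194,031.4181
Discount back 10 years: 194,031.4181 × (1+0.0925)^(−10) = 194,031.4181 × 0.412844 = 80,104.6268

A$80,105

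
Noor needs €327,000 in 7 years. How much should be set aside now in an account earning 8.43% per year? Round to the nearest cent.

€185,567.34

PV = FV·(1+i)^(−n) = 327,000 × 0.567484 = 185,567.3425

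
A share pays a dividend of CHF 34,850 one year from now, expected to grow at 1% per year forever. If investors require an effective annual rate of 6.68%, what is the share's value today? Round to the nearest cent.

CHF 613,556.34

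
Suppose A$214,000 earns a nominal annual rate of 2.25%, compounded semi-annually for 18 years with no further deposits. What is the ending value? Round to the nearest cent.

A$320,126.05

Periodic rate i = 0.0225/2 = 0.01125; n = 18 × 2 = 36 periods.
FV = 214,000 × (1 + 0.01125)^36 = 320,126.0528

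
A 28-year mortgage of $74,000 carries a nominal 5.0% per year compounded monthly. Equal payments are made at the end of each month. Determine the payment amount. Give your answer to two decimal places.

With 12 periods per year: i = 0.00416667, n = 336.
PMT = 74000 / ( [1 − (1+0.00416667)^(−336)] / 0.00416667 ) = 74000 / 180.644338 = 409.6447

$409.64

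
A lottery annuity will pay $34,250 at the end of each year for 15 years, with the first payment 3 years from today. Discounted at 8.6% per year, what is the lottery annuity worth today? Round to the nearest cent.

PV at t=2 (ordinary 15-year annuity): 34250 × a(15|0.086) = 34250 × 8.254613 = 282,720.5008
PV₀ = 282,720.5008 / (1+0.086)^2 = 282,720.5008 / 1.179396 = 239,716.3470

$239,716.35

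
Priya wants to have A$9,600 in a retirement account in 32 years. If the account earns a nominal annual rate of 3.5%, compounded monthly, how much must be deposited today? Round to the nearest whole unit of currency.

A$3,137

Periodic rate i = 0.035/12 = 0.00291667; n = 32 × 12 = 384 periods.
PV = FV·(1+i)^(−n) = 9,600 × 0.326812 = 3,137.3963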